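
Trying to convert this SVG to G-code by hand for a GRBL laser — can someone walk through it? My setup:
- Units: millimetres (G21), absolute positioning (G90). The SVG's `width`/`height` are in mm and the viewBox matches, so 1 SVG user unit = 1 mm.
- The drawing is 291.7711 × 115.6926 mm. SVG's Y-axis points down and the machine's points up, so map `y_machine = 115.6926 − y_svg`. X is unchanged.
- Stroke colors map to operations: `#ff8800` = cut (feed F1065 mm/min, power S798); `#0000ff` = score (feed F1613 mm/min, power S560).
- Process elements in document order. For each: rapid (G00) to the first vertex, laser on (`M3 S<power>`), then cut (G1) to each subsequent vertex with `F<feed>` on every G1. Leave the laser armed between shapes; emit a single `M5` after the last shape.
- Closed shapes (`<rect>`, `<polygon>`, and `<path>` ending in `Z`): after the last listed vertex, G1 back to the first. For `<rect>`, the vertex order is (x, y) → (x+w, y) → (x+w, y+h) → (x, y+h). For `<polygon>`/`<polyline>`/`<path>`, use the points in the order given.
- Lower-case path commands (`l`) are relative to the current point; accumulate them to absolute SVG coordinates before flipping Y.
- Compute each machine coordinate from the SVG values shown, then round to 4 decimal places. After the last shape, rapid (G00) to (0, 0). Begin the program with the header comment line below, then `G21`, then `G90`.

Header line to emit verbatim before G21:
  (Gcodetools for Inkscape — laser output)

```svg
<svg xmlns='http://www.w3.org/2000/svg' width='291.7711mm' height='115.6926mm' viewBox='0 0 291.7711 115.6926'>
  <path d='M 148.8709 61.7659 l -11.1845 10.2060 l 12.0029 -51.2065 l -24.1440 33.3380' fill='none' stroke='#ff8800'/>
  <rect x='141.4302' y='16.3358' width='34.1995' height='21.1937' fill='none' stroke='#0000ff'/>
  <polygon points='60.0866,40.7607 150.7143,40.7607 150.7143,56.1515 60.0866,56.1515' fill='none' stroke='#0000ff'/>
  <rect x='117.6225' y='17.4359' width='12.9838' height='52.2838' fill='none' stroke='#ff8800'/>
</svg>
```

Since the viewBox matches the mm dimensions, user units are millimetres directly. The only transform is the Y-flip y_m = 115.6926 − y_svg.

Shape 1 is a open polyline drawn with `<path>`. Its stroke #ff8800 means cut at S798, F1065. After flipping Y the toolpath is (148.8709,53.9267) → (137.6864,43.7207) → (149.6893,94.9272) → (125.5453,61.5892).

Shape 2 is a rectangle drawn with `<rect>`. Its stroke #0000ff means score at S560, F1613. After flipping Y the toolpath is (141.4302,99.3568) → (175.6297,99.3568) → (175.6297,78.1631) → (141.4302,78.1631) → (141.4302,99.3568), returning to the start.

Shape 3 is a rectangle drawn with `<polygon>`. Its stroke #0000ff means score at S560, F1613. After flipping Y the toolpath is (60.0866,74.9319) → (150.7143,74.9319) → (150.7143,59.5411) → (60.0866,59.5411) → (60.0866,74.9319), returning to the start.

Shape 4 is a rectangle drawn with `<rect>`. Its stroke #ff8800 means cut at S798, F1065. After flipping Y the toolpath is (117.6225,98.2567) → (130.6063,98.2567) → (130.6063,45.9729) → (117.6225,45.9729) → (117.6225,98.2567), returning to the start.

(Gcodetools for Inkscape — laser output)
G21
G90
G00 X148.8709 Y53.9267
M3 S798
G1 X137.6864 Y43.7207 F1065
G1 X149.6893 Y94.9272 F1065
G1 X125.5453 Y61.5892 F1065
G00 X141.4302 Y99.3568
M3 S560
G1 X175.6297 Y99.3568 F1613
G1 X175.6297 Y78.1631 F1613
G1 X141.4302 Y78.1631 F1613
G1 X141.4302 Y99.3568 F1613
G00 X60.0866 Y74.9319
M3 S560
G1 X150.7143 Y74.9319 F1613
G1 X150.7143 Y59.5411 F1613
G1 X60.0866 Y59.5411 F1613
G1 X60.0866 Y74.9319 F1613
G00 X117.6225 Y98.2567
M3 S798
G1 X130.6063 Y98.2567 F1065
G1 X130.6063 Y45.9729 F1065
G1 X117.6225 Y45.9729 F1065
G1 X117.6225 Y98.2567 F1065
M5
G00 X0.0000 Y0.0000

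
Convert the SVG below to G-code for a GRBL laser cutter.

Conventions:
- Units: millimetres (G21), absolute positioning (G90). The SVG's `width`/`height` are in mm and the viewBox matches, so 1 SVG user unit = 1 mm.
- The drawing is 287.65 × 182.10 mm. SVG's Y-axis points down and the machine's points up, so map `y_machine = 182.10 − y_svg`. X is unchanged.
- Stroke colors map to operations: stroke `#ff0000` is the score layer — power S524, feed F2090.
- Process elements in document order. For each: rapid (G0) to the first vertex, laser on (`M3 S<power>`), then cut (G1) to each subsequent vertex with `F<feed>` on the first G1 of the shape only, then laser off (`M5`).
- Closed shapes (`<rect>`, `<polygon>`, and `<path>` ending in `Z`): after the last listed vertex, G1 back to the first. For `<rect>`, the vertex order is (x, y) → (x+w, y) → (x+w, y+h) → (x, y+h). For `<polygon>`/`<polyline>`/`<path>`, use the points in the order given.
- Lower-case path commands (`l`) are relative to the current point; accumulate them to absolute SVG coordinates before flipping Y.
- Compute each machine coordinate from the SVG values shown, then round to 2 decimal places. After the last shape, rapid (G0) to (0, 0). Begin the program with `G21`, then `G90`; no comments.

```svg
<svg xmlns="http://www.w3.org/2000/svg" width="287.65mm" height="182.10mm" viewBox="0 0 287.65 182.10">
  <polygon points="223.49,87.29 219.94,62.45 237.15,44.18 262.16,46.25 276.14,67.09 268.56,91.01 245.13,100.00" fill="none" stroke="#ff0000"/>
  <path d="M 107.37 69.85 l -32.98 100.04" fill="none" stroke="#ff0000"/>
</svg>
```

G21
G90
G0 X223.49 Y94.81
M3 S524
G1 X219.94 Y119.65 F2090
G1 X237.15 Y137.92
G1 X262.16 Y135.85
G1 X276.14 Y115.01
G1 X268.56 Y91.09
G1 X245.13 Y82.10
G1 X223.49 Y94.81
M5
G0 X107.37 Y112.25
M3 S524
G1 X74.39 Y12.21 F2090
M5
G0 X0.00 Y0.00

viewBox `0 0 287.65 182.10` with mm width/height → 1 unit = 1 mm. Flip: y_m = 182.10 − y_svg.

**Shape 1** — `<polygon>` regular polygon, stroke `#ff0000` → score (S524, F2090). Machine vertices: (223.49,94.81) → (219.94,119.65) → (237.15,137.92) → (262.16,135.85) → (276.14,115.01) → (268.56,91.09) → (245.13,82.10) → (223.49,94.81). Closed: final G1 returns to the first vertex.

**Shape 2** — `<path>` line segment, stroke `#ff0000` → score (S524, F2090). Machine vertices: (107.37,112.25) → (74.39,12.21). Open path.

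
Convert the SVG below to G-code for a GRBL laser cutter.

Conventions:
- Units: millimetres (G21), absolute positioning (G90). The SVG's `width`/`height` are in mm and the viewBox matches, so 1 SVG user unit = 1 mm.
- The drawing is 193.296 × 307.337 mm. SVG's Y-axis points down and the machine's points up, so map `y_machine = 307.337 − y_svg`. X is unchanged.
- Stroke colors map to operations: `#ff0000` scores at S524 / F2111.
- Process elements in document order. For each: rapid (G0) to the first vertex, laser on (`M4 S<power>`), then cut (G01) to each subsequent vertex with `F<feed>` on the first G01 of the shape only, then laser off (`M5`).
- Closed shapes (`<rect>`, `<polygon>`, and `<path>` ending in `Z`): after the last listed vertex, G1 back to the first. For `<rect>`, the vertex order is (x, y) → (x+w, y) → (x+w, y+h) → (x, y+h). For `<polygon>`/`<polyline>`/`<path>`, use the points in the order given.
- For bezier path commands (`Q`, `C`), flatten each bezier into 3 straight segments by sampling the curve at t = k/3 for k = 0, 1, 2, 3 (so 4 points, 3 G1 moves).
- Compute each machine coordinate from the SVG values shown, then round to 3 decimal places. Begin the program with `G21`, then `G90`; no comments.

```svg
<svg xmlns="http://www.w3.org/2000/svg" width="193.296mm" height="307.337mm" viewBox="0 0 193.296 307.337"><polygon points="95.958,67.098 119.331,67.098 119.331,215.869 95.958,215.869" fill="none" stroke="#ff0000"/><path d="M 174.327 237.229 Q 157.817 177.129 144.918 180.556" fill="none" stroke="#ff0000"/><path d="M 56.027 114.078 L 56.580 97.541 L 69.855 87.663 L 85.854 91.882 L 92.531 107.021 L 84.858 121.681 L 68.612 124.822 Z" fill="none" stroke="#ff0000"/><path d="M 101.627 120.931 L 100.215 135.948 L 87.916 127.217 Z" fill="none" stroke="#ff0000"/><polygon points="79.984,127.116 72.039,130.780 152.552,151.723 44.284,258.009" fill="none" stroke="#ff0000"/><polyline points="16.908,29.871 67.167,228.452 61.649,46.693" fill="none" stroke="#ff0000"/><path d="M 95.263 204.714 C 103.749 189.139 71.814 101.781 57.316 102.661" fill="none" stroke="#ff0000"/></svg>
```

Since the viewBox matches the mm dimensions, user units are millimetres directly. The only transform is the Y-flip y_m = 307.337 − y_svg.

Shape 1 is a rectangle drawn with `<polygon>`. Its stroke #ff0000 means score at S524, F2111. After flipping Y the toolpath is (95.958,240.239) → (119.331,240.239) → (119.331,91.468) → (95.958,91.468) → (95.958,240.239), returning to the start.

Shape 2 is a quadratic bezier drawn with `<path>`. Its stroke #ff0000 means score at S524, F2111. After flipping Y the toolpath is (174.327,70.108) → (163.722,103.116) → (153.919,122.007) → (144.918,126.781).

Shape 3 is a regular polygon drawn with `<path>`. Its stroke #ff0000 means score at S524, F2111. After flipping Y the toolpath is (56.027,193.259) → (56.580,209.796) → (69.855,219.674) → (85.854,215.455) → (92.531,200.316) → (84.858,185.656) → (68.612,182.515) → (56.027,193.259), returning to the start.

Shape 4 is a regular polygon drawn with `<path>`. Its stroke #ff0000 means score at S524, F2111. After flipping Y the toolpath is (101.627,186.406) → (100.215,171.389) → (87.916,180.120) → (101.627,186.406), returning to the start.

Shape 5 is a closed polygon drawn with `<polygon>`. Its stroke #ff0000 means score at S524, F2111. After flipping Y the toolpath is (79.984,180.221) → (72.039,176.557) → (152.552,155.614) → (44.284,49.328) → (79.984,180.221), returning to the start.

Shape 6 is a open polyline drawn with `<polyline>`. Its stroke #ff0000 means score at S524, F2111. After flipping Y the toolpath is (16.908,277.466) → (67.167,78.885) → (61.649,260.644).

Shape 7 is a cubic bezier drawn with `<path>`. Its stroke #ff0000 means score at S524, F2111. After flipping Y the toolpath is (95.263,102.623) → (92.418,136.199) → (75.483,182.070) → (57.316,204.676).

G21
G90
G0 X95.958 Y240.239
M4 S524
G01 X119.331 Y240.239 F2111
G01 X119.331 Y91.468
G01 X95.958 Y91.468
G01 X95.958 Y240.239
M5
G0 X174.327 Y70.108
M4 S524
G01 X163.722 Y103.116 F2111
G01 X153.919 Y122.007
G01 X144.918 Y126.781
M5
G0 X56.027 Y193.259
M4 S524
G01 X56.580 Y209.796 F2111
G01 X69.855 Y219.674
G01 X85.854 Y215.455
G01 X92.531 Y200.316
G01 X84.858 Y185.656
G01 X68.612 Y182.515
G01 X56.027 Y193.259
M5
G0 X101.627 Y186.406
M4 S524
G01 X100.215 Y171.389 F2111
G01 X87.916 Y180.120
G01 X101.627 Y186.406
M5
G0 X79.984 Y180.221
M4 S524
G01 X72.039 Y176.557 F2111
G01 X152.552 Y155.614
G01 X44.284 Y49.328
G01 X79.984 Y180.221
M5
G0 X16.908 Y277.466
M4 S524
G01 X67.167 Y78.885 F2111
G01 X61.649 Y260.644
M5
G0 X95.263 Y102.623
M4 S524
G01 X92.418 Y136.199 F2111
G01 X75.483 Y182.070
G01 X57.316 Y204.676
M5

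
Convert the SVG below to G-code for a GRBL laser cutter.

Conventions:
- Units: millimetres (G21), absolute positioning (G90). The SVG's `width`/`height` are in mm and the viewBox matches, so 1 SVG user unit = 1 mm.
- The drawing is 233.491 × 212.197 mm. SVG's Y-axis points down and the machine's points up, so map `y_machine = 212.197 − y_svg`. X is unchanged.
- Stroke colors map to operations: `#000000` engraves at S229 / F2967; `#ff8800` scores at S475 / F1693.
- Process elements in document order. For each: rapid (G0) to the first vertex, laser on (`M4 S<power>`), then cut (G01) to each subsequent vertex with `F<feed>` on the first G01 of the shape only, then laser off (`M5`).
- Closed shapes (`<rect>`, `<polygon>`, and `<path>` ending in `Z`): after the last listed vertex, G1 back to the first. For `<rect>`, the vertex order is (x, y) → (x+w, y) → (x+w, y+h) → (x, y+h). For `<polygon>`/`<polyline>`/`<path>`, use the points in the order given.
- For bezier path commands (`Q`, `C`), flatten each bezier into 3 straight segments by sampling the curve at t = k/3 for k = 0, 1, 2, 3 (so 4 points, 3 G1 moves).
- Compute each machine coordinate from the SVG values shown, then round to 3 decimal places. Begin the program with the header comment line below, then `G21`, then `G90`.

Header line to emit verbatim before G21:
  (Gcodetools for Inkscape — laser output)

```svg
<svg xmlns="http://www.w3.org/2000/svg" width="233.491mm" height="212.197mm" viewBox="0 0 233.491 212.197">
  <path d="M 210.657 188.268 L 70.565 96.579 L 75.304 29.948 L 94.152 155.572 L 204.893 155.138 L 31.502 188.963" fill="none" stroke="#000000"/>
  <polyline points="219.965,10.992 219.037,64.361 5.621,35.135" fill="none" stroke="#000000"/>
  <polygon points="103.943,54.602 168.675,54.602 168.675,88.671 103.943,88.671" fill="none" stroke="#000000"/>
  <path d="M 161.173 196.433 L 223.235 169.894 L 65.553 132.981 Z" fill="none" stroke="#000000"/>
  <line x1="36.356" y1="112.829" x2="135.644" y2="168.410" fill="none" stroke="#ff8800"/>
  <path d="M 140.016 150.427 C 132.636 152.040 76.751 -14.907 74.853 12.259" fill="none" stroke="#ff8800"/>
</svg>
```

Since the viewBox matches the mm dimensions, user units are millimetres directly. The only transform is the Y-flip y_m = 212.197 − y_svg.

Shape 1 is a open polyline drawn with `<path>`. Its stroke #000000 means engrave at S229, F2967. After flipping Y the toolpath is (210.657,23.929) → (70.565,115.618) → (75.304,182.249) → (94.152,56.625) → (204.893,57.059) → (31.502,23.234).

Shape 2 is a open polyline drawn with `<polyline>`. Its stroke #000000 means engrave at S229, F2967. After flipping Y the toolpath is (219.965,201.205) → (219.037,147.836) → (5.621,177.062).

Shape 3 is a rectangle drawn with `<polygon>`. Its stroke #000000 means engrave at S229, F2967. After flipping Y the toolpath is (103.943,157.595) → (168.675,157.595) → (168.675,123.526) → (103.943,123.526) → (103.943,157.595), returning to the start.

Shape 4 is a closed polygon drawn with `<path>`. Its stroke #000000 means engrave at S229, F2967. After flipping Y the toolpath is (161.173,15.764) → (223.235,42.303) → (65.553,79.216) → (161.173,15.764), returning to the start.

Shape 5 is a line segment drawn with `<line>`. Its stroke #ff8800 means score at S475, F1693. After flipping Y the toolpath is (36.356,99.368) → (135.644,43.787).

Shape 6 is a cubic bezier drawn with `<path>`. Its stroke #ff8800 means score at S475, F1693. After flipping Y the toolpath is (140.016,61.770) → (120.264,102.911) → (90.951,175.832) → (74.853,199.938).

(Gcodetools for Inkscape — laser output)
G21
G90
G0 X210.657 Y23.929
M4 S229
G01 X70.565 Y115.618 F2967
G01 X75.304 Y182.249
G01 X94.152 Y56.625
G01 X204.893 Y57.059
G01 X31.502 Y23.234
M5
G0 X219.965 Y201.205
M4 S229
G01 X219.037 Y147.836 F2967
G01 X5.621 Y177.062
M5
G0 X103.943 Y157.595
M4 S229
G01 X168.675 Y157.595 F2967
G01 X168.675 Y123.526
G01 X103.943 Y123.526
G01 X103.943 Y157.595
M5
G0 X161.173 Y15.764
M4 S229
G01 X223.235 Y42.303 F2967
G01 X65.553 Y79.216
G01 X161.173 Y15.764
M5
G0 X36.356 Y99.368
M4 S475
G01 X135.644 Y43.787 F1693
M5
G0 X140.016 Y61.770
M4 S475
G01 X120.264 Y102.911 F1693
G01 X90.951 Y175.832
G01 X74.853 Y199.938
M5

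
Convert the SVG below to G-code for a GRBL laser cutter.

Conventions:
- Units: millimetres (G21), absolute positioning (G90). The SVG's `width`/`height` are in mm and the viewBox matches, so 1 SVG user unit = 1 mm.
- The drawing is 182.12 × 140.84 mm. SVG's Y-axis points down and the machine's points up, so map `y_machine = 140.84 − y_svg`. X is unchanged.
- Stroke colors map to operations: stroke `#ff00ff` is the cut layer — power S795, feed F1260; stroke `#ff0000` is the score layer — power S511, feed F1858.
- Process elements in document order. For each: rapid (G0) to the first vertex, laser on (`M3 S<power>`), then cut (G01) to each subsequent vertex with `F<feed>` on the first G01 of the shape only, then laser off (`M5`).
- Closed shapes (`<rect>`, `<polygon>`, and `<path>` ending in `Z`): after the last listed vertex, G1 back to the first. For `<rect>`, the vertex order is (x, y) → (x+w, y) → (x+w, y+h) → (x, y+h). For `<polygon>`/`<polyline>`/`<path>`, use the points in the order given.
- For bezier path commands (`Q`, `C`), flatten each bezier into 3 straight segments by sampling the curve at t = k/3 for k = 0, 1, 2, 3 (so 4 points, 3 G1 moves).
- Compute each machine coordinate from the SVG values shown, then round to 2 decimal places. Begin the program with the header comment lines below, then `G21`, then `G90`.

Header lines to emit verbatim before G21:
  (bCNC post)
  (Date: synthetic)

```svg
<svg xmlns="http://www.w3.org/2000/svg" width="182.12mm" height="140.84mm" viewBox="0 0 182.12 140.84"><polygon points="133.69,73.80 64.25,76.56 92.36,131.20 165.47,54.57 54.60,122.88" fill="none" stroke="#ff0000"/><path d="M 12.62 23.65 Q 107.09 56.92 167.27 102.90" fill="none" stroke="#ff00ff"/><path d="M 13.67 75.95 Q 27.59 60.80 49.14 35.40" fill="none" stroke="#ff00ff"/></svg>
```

(bCNC post)
(Date: synthetic)
G21
G90
G0 X133.69 Y67.04
M3 S511
G01 X64.25 Y64.28 F1858
G01 X92.36 Y9.64
G01 X165.47 Y86.27
G01 X54.60 Y17.96
G01 X133.69 Y67.04
M5
G0 X12.62 Y117.19
M3 S795
G01 X71.79 Y93.60 F1260
G01 X123.34 Y67.18
G01 X167.27 Y37.94
M5
G0 X13.67 Y64.89
M3 S795
G01 X23.80 Y76.13 F1260
G01 X35.62 Y89.65
G01 X49.14 Y105.44
M5

Since the viewBox matches the mm dimensions, user units are millimetres directly. The only transform is the Y-flip y_m = 140.84 − y_svg.

Shape 1 is a closed polygon drawn with `<polygon>`. Its stroke #ff0000 means score at S511, F1858. After flipping Y the toolpath is (133.69,67.04) → (64.25,64.28) → (92.36,9.64) → (165.47,86.27) → (54.60,17.96) → (133.69,67.04), returning to the start.

Shape 2 is a quadratic bezier drawn with `<path>`. Its stroke #ff00ff means cut at S795, F1260. After flipping Y the toolpath is (12.62,117.19) → (71.79,93.60) → (123.34,67.18) → (167.27,37.94).

Shape 3 is a quadratic bezier drawn with `<path>`. Its stroke #ff00ff means cut at S795, F1260. After flipping Y the toolpath is (13.67,64.89) → (23.80,76.13) → (35.62,89.65) → (49.14,105.44).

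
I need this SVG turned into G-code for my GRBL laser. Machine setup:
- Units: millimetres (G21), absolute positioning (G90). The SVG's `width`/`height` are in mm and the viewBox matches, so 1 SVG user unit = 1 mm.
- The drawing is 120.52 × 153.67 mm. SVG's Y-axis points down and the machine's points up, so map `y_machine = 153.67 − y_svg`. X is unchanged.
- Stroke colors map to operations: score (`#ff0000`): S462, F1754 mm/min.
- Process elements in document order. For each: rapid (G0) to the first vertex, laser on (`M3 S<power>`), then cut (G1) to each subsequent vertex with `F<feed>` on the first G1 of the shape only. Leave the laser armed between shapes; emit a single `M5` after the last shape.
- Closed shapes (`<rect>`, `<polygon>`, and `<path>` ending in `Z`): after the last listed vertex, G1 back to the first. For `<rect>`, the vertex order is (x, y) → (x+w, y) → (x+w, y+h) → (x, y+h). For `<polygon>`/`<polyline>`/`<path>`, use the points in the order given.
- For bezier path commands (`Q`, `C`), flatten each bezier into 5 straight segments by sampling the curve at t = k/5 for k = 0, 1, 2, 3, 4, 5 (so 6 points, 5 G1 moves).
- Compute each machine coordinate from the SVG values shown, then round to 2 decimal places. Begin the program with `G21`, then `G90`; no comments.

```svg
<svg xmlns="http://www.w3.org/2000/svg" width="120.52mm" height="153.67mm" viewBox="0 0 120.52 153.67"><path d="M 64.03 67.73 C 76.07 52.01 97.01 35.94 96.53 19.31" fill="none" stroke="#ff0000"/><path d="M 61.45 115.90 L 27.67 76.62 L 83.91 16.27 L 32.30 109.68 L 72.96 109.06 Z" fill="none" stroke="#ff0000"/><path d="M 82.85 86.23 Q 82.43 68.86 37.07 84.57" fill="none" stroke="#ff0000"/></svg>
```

G21
G90
G0 X64.03 Y85.94
M3 S462
G1 X72.08 Y95.42 F1754
G1 X80.81 Y104.99
G1 X88.76 Y114.66
G1 X94.49 Y124.45
G1 X96.53 Y134.36
G0 X61.45 Y37.77
M3 S462
G1 X27.67 Y77.05 F1754
G1 X83.91 Y137.40
G1 X32.30 Y43.99
G1 X72.96 Y44.61
G1 X61.45 Y37.77
G0 X82.85 Y67.44
M3 S462
G1 X80.88 Y73.06 F1754
G1 X75.32 Y76.04
G1 X66.17 Y76.38
G1 X53.42 Y74.06
G1 X37.07 Y69.10
M5

Since the viewBox matches the mm dimensions, user units are millimetres directly. The only transform is the Y-flip y_m = 153.67 − y_svg.

Shape 1 is a cubic bezier drawn with `<path>`. Its stroke #ff0000 means score at S462, F1754. After flipping Y the toolpath is (64.03,85.94) → (72.08,95.42) → (80.81,104.99) → (88.76,114.66) → (94.49,124.45) → (96.53,134.36).

Shape 2 is a closed polygon drawn with `<path>`. Its stroke #ff0000 means score at S462, F1754. After flipping Y the toolpath is (61.45,37.77) → (27.67,77.05) → (83.91,137.40) → (32.30,43.99) → (72.96,44.61) → (61.45,37.77), returning to the start.

Shape 3 is a quadratic bezier drawn with `<path>`. Its stroke #ff0000 means score at S462, F1754. After flipping Y the toolpath is (82.85,67.44) → (80.88,73.06) → (75.32,76.04) → (66.17,76.38) → (53.42,74.06) → (37.07,69.10).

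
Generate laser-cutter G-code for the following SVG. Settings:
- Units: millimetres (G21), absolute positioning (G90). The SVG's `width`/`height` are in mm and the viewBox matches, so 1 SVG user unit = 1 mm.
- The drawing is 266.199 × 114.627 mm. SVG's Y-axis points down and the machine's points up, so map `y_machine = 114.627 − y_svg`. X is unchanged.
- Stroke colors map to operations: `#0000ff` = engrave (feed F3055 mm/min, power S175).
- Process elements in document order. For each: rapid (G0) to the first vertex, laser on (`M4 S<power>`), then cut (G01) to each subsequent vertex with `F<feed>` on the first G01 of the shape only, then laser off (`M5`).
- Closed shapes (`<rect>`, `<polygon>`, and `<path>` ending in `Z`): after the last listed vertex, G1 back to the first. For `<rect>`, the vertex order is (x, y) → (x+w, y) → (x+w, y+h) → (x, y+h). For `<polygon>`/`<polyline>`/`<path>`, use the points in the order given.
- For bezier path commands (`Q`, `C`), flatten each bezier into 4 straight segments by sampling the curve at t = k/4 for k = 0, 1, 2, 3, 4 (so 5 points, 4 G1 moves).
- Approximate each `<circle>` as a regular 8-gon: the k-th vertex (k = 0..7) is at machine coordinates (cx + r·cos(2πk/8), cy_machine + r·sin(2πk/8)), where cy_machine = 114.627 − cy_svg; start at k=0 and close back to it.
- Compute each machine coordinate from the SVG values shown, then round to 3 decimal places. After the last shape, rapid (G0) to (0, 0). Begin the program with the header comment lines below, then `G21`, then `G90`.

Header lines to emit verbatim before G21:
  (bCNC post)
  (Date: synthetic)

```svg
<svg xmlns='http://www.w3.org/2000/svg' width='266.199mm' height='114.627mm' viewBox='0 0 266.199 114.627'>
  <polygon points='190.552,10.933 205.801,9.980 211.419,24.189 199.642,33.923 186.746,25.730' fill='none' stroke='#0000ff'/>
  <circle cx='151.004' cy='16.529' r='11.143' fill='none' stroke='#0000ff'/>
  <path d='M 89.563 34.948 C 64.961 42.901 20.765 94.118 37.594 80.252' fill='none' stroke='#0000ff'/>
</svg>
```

(bCNC post)
(Date: synthetic)
G21
G90
G0 X190.552 Y103.694
M4 S175
G01 X205.801 Y104.647 F3055
G01 X211.419 Y90.438
G01 X199.642 Y80.704
G01 X186.746 Y88.897
G01 X190.552 Y103.694
M5
G0 X162.147 Y98.098
M4 S175
G01 X158.883 Y105.977 F3055
G01 X151.004 Y109.241
G01 X143.125 Y105.977
G01 X139.861 Y98.098
G01 X143.125 Y90.219
G01 X151.004 Y86.955
G01 X158.883 Y90.219
G01 X162.147 Y98.098
M5
G0 X89.563 Y79.679
M4 S175
G01 X68.697 Y67.295 F3055
G01 X48.042 Y48.845
G01 X35.155 Y34.486
G01 X37.594 Y34.375
M5
G0 X0.000 Y0.000

Since the viewBox matches the mm dimensions, user units are millimetres directly. The only transform is the Y-flip y_m = 114.627 − y_svg.

Shape 1 is a regular polygon drawn with `<polygon>`. Its stroke #0000ff means engrave at S175, F3055. After flipping Y the toolpath is (190.552,103.694) → (205.801,104.647) → (211.419,90.438) → (199.642,80.704) → (186.746,88.897) → (190.552,103.694), returning to the start.

Shape 2 is a circle drawn with `<circle>`. Its stroke #0000ff means engrave at S175, F3055. After flipping Y the toolpath is (162.147,98.098) → (158.883,105.977) → (151.004,109.241) → (143.125,105.977) → (139.861,98.098) → (143.125,90.219) → (151.004,86.955) → (158.883,90.219) → (162.147,98.098), returning to the start.

Shape 3 is a cubic bezier drawn with `<path>`. Its stroke #0000ff means engrave at S175, F3055. After flipping Y the toolpath is (89.563,79.679) → (68.697,67.295) → (48.042,48.845) → (35.155,34.486) → (37.594,34.375).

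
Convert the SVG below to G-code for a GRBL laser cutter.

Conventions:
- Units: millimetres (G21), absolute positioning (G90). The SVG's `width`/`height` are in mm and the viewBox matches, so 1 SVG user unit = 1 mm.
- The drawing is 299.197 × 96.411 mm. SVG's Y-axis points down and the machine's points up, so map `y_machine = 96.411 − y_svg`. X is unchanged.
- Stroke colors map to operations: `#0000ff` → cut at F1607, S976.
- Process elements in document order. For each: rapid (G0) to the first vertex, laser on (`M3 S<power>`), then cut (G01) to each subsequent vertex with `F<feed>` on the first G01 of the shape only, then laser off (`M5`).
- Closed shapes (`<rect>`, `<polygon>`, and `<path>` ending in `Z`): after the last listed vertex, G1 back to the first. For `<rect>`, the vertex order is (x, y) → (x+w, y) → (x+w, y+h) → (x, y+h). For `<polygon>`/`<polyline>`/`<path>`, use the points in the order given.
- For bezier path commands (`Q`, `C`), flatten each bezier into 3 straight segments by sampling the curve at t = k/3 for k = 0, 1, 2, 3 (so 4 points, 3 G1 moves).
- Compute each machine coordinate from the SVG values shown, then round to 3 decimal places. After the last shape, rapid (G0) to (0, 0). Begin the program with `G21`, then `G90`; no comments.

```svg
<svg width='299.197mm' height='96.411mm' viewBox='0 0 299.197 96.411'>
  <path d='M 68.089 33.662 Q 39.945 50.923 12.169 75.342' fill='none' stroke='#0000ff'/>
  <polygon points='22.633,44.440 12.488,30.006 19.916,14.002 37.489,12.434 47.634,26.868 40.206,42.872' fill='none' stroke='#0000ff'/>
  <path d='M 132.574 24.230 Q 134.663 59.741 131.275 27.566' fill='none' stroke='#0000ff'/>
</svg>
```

G21
G90
G0 X68.089 Y62.749
M3 S976
G01 X49.367 Y50.446 F1607
G01 X30.727 Y36.553
G01 X12.169 Y21.069
M5
G0 X22.633 Y51.971
M3 S976
G01 X12.488 Y66.405 F1607
G01 X19.916 Y82.409
G01 X37.489 Y83.977
G01 X47.634 Y69.543
G01 X40.206 Y53.539
G01 X22.633 Y51.971
M5
G0 X132.574 Y72.181
M3 S976
G01 X133.358 Y56.028 F1607
G01 X132.925 Y54.916
G01 X131.275 Y68.845
M5
G0 X0.000 Y0.000

1 u = 1 mm; y_m = 96.411 − y.

[1] `<path>` quadratic bezier, #0000ff→cut S976 F1607: (68.089,62.749) → (49.367,50.446) → (30.727,36.553) → (12.169,21.069)

[2] `<polygon>` regular polygon, #0000ff→cut S976 F1607: (22.633,51.971) → (12.488,66.405) → (19.916,82.409) → (37.489,83.977) → (47.634,69.543) → (40.206,53.539) → (22.633,51.971) (closed)

[3] `<path>` quadratic bezier, #0000ff→cut S976 F1607: (132.574,72.181) → (133.358,56.028) → (132.925,54.916) → (131.275,68.845)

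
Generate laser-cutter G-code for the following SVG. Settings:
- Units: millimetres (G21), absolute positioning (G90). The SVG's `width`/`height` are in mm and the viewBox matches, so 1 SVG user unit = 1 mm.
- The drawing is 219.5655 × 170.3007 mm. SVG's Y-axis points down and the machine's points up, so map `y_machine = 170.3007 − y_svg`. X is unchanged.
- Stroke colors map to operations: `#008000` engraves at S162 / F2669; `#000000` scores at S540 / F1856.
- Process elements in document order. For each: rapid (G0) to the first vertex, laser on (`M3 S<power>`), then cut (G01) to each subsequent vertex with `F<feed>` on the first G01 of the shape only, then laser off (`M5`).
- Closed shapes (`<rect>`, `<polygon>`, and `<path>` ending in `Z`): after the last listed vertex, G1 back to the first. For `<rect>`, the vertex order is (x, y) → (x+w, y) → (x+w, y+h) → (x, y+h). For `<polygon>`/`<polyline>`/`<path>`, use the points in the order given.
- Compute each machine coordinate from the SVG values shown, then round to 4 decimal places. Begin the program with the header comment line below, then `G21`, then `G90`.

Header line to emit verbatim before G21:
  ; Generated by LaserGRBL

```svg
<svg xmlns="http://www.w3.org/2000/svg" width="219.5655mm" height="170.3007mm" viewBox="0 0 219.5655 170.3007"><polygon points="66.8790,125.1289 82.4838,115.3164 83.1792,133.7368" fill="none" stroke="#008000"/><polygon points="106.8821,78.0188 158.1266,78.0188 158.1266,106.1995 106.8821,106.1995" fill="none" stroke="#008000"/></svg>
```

; Generated by LaserGRBL
G21
G90
G0 X66.8790 Y45.1718
M3 S162
G01 X82.4838 Y54.9843 F2669
G01 X83.1792 Y36.5639
G01 X66.8790 Y45.1718
M5
G0 X106.8821 Y92.2819
M3 S162
G01 X158.1266 Y92.2819 F2669
G01 X158.1266 Y64.1012
G01 X106.8821 Y64.1012
G01 X106.8821 Y92.2819
M5

Since the viewBox matches the mm dimensions, user units are millimetres directly. The only transform is the Y-flip y_m = 170.3007 − y_svg.

Shape 1 is a regular polygon drawn with `<polygon>`. Its stroke #008000 means engrave at S162, F2669. After flipping Y the toolpath is (66.8790,45.1718) → (82.4838,54.9843) → (83.1792,36.5639) → (66.8790,45.1718), returning to the start.

Shape 2 is a rectangle drawn with `<polygon>`. Its stroke #008000 means engrave at S162, F2669. After flipping Y the toolpath is (106.8821,92.2819) → (158.1266,92.2819) → (158.1266,64.1012) → (106.8821,64.1012) → (106.8821,92.2819), returning to the start.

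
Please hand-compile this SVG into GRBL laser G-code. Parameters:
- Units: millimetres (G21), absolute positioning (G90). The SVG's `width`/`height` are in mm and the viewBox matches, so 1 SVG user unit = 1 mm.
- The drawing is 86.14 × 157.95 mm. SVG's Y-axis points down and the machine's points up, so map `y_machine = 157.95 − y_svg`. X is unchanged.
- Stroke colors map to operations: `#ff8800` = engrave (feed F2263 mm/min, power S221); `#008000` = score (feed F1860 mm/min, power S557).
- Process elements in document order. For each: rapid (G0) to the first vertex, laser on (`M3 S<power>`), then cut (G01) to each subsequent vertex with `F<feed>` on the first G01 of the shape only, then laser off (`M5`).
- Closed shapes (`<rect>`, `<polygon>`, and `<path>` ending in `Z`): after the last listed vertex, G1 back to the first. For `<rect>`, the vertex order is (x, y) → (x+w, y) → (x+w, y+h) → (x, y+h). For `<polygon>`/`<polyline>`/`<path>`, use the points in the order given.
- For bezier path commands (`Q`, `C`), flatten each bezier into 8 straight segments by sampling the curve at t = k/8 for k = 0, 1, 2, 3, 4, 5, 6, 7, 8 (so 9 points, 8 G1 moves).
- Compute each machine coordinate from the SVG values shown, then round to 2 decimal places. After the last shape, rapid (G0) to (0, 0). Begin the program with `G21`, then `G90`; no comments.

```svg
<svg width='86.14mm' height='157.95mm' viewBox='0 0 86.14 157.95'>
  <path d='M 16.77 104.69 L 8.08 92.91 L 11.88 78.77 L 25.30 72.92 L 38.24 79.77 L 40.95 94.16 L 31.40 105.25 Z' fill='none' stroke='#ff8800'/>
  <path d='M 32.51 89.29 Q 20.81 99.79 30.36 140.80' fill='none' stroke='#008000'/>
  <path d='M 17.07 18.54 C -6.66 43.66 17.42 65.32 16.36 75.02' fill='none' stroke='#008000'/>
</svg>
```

viewBox `0 0 86.14 157.95` with mm width/height → 1 unit = 1 mm. Flip: y_m = 157.95 − y_svg.

**Shape 1** — `<path>` regular polygon, stroke `#ff8800` → engrave (S221, F2263). Machine vertices: (16.77,53.26) → (8.08,65.04) → (11.88,79.18) → (25.30,85.03) → (38.24,78.18) → (40.95,63.79) → (31.40,52.70) → (16.77,53.26). Closed: final G1 returns to the first vertex.

**Shape 2** — `<path>` quadratic bezier, stroke `#008000` → score (S557, F1860). Control points (SVG): P0=(32.51,89.29), P1=(20.81,99.79), P2=(30.36,140.80); sampled at t=k/8. Machine vertices: (32.51,68.66) → (29.92,65.56) → (27.99,61.50) → (26.72,56.49) → (26.12,50.53) → (26.19,43.62) → (26.91,35.75) → (28.30,26.93) → (30.36,17.15). Open path.

**Shape 3** — `<path>` cubic bezier, stroke `#008000` → score (S557, F1860). Control points (SVG): P0=(17.07,18.54), P1=(-6.66,43.66), P2=(17.42,65.32), P3=(16.36,75.02); sampled at t=k/8. Machine vertices: (17.07,139.41) → (10.27,130.17) → (7.10,121.35) → (6.70,113.06) → (8.21,105.39) → (10.79,98.44) → (13.58,92.31) → (15.72,87.11) → (16.36,82.93). Open path.

G21
G90
G0 X16.77 Y53.26
M3 S221
G01 X8.08 Y65.04 F2263
G01 X11.88 Y79.18
G01 X25.30 Y85.03
G01 X38.24 Y78.18
G01 X40.95 Y63.79
G01 X31.40 Y52.70
G01 X16.77 Y53.26
M5
G0 X32.51 Y68.66
M3 S557
G01 X29.92 Y65.56 F1860
G01 X27.99 Y61.50
G01 X26.72 Y56.49
G01 X26.12 Y50.53
G01 X26.19 Y43.62
G01 X26.91 Y35.75
G01 X28.30 Y26.93
G01 X30.36 Y17.15
M5
G0 X17.07 Y139.41
M3 S557
G01 X10.27 Y130.17 F1860
G01 X7.10 Y121.35
G01 X6.70 Y113.06
G01 X8.21 Y105.39
G01 X10.79 Y98.44
G01 X13.58 Y92.31
G01 X15.72 Y87.11
G01 X16.36 Y82.93
M5
G0 X0.00 Y0.00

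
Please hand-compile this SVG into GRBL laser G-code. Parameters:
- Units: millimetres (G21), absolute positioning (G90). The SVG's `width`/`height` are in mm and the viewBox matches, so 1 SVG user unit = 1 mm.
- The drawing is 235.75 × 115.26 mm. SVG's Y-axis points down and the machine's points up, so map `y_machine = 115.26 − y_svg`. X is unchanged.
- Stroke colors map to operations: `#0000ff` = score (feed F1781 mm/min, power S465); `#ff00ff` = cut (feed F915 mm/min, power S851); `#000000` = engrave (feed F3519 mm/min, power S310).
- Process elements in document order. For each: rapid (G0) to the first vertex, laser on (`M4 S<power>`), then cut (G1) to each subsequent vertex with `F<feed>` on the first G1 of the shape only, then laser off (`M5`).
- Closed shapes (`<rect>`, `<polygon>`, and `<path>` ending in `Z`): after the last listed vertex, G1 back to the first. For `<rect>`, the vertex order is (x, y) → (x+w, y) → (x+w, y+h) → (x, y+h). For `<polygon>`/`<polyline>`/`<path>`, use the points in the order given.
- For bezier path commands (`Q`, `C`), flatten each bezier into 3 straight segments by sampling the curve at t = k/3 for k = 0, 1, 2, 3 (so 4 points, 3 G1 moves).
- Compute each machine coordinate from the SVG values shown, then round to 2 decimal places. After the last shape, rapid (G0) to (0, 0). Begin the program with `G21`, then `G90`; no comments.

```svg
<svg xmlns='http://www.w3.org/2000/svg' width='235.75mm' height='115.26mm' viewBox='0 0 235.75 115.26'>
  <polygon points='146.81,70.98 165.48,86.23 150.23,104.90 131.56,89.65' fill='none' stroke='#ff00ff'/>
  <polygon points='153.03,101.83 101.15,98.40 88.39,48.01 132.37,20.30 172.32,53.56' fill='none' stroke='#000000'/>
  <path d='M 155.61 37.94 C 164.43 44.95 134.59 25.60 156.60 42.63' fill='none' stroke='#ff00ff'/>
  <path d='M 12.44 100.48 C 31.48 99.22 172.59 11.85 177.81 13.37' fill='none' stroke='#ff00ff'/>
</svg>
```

G21
G90
G0 X146.81 Y44.28
M4 S851
G1 X165.48 Y29.03 F915
G1 X150.23 Y10.36
G1 X131.56 Y25.61
G1 X146.81 Y44.28
M5
G0 X153.03 Y13.43
M4 S310
G1 X101.15 Y16.86 F3519
G1 X88.39 Y67.25
G1 X132.37 Y94.96
G1 X172.32 Y61.70
G1 X153.03 Y13.43
M5
G0 X155.61 Y77.32
M4 S851
G1 X154.90 Y76.77 F915
G1 X148.52 Y79.86
G1 X156.60 Y72.63
M5
G0 X12.44 Y14.78
M4 S851
G1 X62.62 Y38.26 F915
G1 X136.85 Y80.26
G1 X177.81 Y101.89
M5
G0 X0.00 Y0.00

Since the viewBox matches the mm dimensions, user units are millimetres directly. The only transform is the Y-flip y_m = 115.26 − y_svg.

Shape 1 is a regular polygon drawn with `<polygon>`. Its stroke #ff00ff means cut at S851, F915. After flipping Y the toolpath is (146.81,44.28) → (165.48,29.03) → (150.23,10.36) → (131.56,25.61) → (146.81,44.28), returning to the start.

Shape 2 is a regular polygon drawn with `<polygon>`. Its stroke #000000 means engrave at S310, F3519. After flipping Y the toolpath is (153.03,13.43) → (101.15,16.86) → (88.39,67.25) → (132.37,94.96) → (172.32,61.70) → (153.03,13.43), returning to the start.

Shape 3 is a cubic bezier drawn with `<path>`. Its stroke #ff00ff means cut at S851, F915. After flipping Y the toolpath is (155.61,77.32) → (154.90,76.77) → (148.52,79.86) → (156.60,72.63).

Shape 4 is a cubic bezier drawn with `<path>`. Its stroke #ff00ff means cut at S851, F915. After flipping Y the toolpath is (12.44,14.78) → (62.62,38.26) → (136.85,80.26) → (177.81,101.89).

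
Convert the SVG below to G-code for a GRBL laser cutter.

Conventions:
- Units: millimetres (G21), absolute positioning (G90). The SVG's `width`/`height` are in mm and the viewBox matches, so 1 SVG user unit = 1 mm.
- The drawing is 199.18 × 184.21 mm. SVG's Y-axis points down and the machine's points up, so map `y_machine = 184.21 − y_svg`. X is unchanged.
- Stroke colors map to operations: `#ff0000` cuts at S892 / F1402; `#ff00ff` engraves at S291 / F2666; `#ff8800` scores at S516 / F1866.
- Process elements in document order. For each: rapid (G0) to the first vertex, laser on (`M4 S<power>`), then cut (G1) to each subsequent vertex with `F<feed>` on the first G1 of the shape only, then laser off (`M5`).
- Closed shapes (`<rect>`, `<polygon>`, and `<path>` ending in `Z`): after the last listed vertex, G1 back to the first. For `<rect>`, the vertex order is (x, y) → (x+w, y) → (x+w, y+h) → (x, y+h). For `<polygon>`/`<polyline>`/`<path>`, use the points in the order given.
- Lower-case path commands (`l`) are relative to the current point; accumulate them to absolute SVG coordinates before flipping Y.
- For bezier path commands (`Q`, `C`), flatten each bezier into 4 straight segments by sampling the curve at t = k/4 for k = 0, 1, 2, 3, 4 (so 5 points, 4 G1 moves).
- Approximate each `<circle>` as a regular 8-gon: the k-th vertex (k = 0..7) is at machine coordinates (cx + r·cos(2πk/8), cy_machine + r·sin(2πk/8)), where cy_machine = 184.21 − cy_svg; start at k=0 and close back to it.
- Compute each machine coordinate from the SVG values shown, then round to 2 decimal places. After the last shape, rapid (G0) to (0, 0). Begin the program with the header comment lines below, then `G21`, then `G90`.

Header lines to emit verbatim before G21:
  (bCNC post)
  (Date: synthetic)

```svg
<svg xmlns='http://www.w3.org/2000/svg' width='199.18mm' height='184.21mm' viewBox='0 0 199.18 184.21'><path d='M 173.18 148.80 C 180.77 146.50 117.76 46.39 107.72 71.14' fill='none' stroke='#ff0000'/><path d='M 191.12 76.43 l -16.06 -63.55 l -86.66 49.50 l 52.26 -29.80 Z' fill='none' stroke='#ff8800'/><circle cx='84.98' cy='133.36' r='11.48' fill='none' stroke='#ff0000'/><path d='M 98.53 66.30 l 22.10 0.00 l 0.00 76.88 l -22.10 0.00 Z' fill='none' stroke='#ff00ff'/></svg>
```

(bCNC post)
(Date: synthetic)
G21
G90
G0 X173.18 Y35.41
M4 S892
G1 X167.57 Y52.00 F1402
G1 X147.06 Y84.38
G1 X123.25 Y111.70
G1 X107.72 Y113.07
M5
G0 X191.12 Y107.78
M4 S516
G1 X175.06 Y171.33 F1866
G1 X88.40 Y121.83
G1 X140.66 Y151.63
G1 X191.12 Y107.78
M5
G0 X96.46 Y50.85
M4 S892
G1 X93.10 Y58.97 F1402
G1 X84.98 Y62.33
G1 X76.86 Y58.97
G1 X73.50 Y50.85
G1 X76.86 Y42.73
G1 X84.98 Y39.37
G1 X93.10 Y42.73
G1 X96.46 Y50.85
M5
G0 X98.53 Y117.91
M4 S291
G1 X120.63 Y117.91 F2666
G1 X120.63 Y41.03
G1 X98.53 Y41.03
G1 X98.53 Y117.91
M5
G0 X0.00 Y0.00

viewBox `0 0 199.18 184.21` with mm width/height → 1 unit = 1 mm. Flip: y_m = 184.21 − y_svg.

**Shape 1** — `<path>` cubic bezier, stroke `#ff0000` → cut (S892, F1402). Control points (SVG): P0=(173.18,148.80), P1=(180.77,146.50), P2=(117.76,46.39), P3=(107.72,71.14); sampled at t=k/4. Machine vertices: (173.18,35.41) → (167.57,52.00) → (147.06,84.38) → (123.25,111.70) → (107.72,113.07). Open path.

**Shape 2** — `<path>` closed polygon, stroke `#ff8800` → score (S516, F1866). Machine vertices: (191.12,107.78) → (175.06,171.33) → (88.40,121.83) → (140.66,151.63) → (191.12,107.78). Closed: final G1 returns to the first vertex.

**Shape 3** — `<circle>` circle, stroke `#ff0000` → cut (S892, F1402). Machine vertices: (96.46,50.85) → (93.10,58.97) → (84.98,62.33) → (76.86,58.97) → (73.50,50.85) → (76.86,42.73) → (84.98,39.37) → (93.10,42.73) → (96.46,50.85). Closed: final G1 returns to the first vertex.

**Shape 4** — `<path>` rectangle, stroke `#ff00ff` → engrave (S291, F2666). Machine vertices: (98.53,117.91) → (120.63,117.91) → (120.63,41.03) → (98.53,41.03) → (98.53,117.91). Closed: final G1 returns to the first vertex.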